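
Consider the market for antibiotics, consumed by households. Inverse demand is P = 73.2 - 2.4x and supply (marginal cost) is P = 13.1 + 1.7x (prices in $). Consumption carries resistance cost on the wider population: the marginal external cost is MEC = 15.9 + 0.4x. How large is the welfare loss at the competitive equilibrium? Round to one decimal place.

DWL = $52.6

Market equilibrium (private): 13.1 + 1.7x = 73.2 - 2.4x → x_m = 14.6585.
Social marginal benefit = demand − MEC = 57.3 - 2.8x.
Set SMB = MC: 57.3 - 2.8x = 13.1 + 1.7x → x* = 9.8222.
Between x* and x_m the wedge MC − SMB runs linearly from 0 to MEC(x_m), so the loss is a triangle.
DWL = ½ × 4.8363 × 21.7634 = 52.6272.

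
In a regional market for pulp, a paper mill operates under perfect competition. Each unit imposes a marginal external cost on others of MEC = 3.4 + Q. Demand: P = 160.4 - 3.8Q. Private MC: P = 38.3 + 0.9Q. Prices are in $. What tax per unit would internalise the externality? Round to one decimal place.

tax = $24.2 per unit

Social marginal cost = private MC + MEC = 41.7 + 1.9Q.
Set SMC = demand: 41.7 + 1.9Q = 160.4 - 3.8Q → Q* = 20.8246.
The Pigouvian tax equals MEC at Q*: 3.4 + 1.0×20.8246 = 24.2246.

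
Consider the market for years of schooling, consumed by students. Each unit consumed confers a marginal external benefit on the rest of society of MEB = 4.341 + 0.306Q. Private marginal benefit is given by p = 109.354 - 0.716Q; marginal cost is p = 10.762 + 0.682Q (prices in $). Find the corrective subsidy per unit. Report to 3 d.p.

Social marginal benefit = demand + MEB = 113.695 - 0.410Q.
Set SMB = MC: 113.695 - 0.410Q = 10.762 + 0.682Q → Q* = 94.2610.
The Pigouvian subsidy equals MEB at Q*: 4.341 + 0.306×94.2610 = 33.1849.

subsidy = $33.185 per unit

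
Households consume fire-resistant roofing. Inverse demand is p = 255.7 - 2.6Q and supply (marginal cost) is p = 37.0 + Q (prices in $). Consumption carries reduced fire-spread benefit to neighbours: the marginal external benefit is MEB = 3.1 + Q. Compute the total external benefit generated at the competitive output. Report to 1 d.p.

Market equilibrium (private): 37.0 + Q = 255.7 - 2.6Q → Q_m = 60.7500.
Total external benefit = ∫₀^{Q_m} (3.1 + 1.0Q) dQ = 3.1×60.7500 + ½×1.0×60.7500² = 2033.6063.

$2033.6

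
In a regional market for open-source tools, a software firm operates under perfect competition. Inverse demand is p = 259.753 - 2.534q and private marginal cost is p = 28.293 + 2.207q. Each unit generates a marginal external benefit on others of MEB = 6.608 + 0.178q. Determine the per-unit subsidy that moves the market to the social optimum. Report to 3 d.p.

subsidy = 15.895 per unit

Social marginal cost = private MC − MEB = 21.685 + 2.029q.
Set SMC = demand: 21.685 + 2.029q = 259.753 - 2.534q → q* = 52.1736.
The Pigouvian subsidy equals MEB at q*: 6.608 + 0.178×52.1736 = 15.8949.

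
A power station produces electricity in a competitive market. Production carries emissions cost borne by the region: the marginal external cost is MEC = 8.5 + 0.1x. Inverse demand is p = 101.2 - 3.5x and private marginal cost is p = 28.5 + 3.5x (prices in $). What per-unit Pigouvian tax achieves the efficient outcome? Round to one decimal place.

tax = $9.4 per unit

Social marginal cost = private MC + MEC = 37.0 + 3.6x.
Set SMC = demand: 37.0 + 3.6x = 101.2 - 3.5x → x* = 9.0423.
The Pigouvian tax equals MEC at x*: 8.5 + 0.1×9.0423 = 9.4042.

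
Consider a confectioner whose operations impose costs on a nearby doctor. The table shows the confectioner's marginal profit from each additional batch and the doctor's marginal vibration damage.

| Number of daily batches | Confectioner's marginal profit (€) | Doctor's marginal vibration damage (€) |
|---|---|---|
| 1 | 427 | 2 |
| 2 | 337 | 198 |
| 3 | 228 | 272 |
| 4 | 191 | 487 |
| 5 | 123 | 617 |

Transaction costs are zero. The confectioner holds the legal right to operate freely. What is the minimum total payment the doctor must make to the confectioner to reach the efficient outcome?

€542

Left alone the confectioner would choose level 5 (marginal profit stays positive).
Efficient level: k* = 2 (marginal profit ≥ marginal vibration damage through 2).
The doctor must at least cover the confectioner's forgone profit from cutting 5→2: 228 + 191 + 123 = 542.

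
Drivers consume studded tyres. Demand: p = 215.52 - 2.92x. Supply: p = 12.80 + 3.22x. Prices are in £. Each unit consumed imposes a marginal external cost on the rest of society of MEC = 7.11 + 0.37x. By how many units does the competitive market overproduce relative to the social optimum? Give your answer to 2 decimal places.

2.97 units

Market equilibrium (private): 12.80 + 3.22x = 215.52 - 2.92x → x_m = 33.0163.
Social marginal benefit = demand − MEC = 208.41 - 3.29x.
Set SMB = MC: 208.41 - 3.29x = 12.80 + 3.22x → x* = 30.0476.
Gap = |33.0163 − 30.0476| = 2.9687.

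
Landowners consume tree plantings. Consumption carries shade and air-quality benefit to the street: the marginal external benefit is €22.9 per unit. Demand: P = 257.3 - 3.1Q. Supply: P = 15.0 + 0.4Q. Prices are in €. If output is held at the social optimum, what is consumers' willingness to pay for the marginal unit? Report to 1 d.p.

Social marginal benefit = demand + MEB = 280.2 - 3.1Q.
Set SMB = MC: 280.2 - 3.1Q = 15.0 + 0.4Q → Q* = 75.7714.
Consumer price on the demand curve at Q*: 257.3 − 3.1×75.7714 = 22.4087.

P = €22.4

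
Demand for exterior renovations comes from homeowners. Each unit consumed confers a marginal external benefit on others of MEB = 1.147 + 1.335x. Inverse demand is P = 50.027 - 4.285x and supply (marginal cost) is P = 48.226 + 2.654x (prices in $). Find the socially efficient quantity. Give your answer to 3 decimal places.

Social marginal benefit = demand + MEB = 51.174 - 2.950x.
Set SMB = MC: 51.174 - 2.950x = 48.226 + 2.654x → x* = 0.5261.

x* = 0.526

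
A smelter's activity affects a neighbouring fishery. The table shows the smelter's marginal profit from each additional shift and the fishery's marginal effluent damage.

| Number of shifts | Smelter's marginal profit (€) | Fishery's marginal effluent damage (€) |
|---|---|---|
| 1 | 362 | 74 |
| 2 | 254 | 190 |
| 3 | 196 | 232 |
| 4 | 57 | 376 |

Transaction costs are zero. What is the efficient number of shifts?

Bargaining reaches the level where marginal profit last exceeds marginal effluent damage.
That holds through level 2 (254 ≥ 190) but not at 3 (196 < 232).

2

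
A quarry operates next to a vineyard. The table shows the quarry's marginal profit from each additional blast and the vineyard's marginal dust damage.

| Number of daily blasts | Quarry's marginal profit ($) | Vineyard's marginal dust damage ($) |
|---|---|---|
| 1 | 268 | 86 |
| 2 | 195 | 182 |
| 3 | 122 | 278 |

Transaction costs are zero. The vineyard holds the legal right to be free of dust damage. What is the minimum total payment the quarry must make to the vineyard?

$268

Efficient level: marginal profit ≥ marginal dust damage through level 2, so k* = 2.
With the vineyard holding the right, the quarry must at least compensate total damage at k*: 86 + 182 = 268.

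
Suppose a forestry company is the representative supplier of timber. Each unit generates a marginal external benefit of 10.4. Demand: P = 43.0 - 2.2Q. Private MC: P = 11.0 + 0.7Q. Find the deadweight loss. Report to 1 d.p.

DWL = 18.6

Market equilibrium (private): 11.0 + 0.7Q = 43.0 - 2.2Q → Q_m = 11.0345.
Social marginal cost = private MC − MEB = 0.6 + 0.7Q.
Set SMC = demand: 0.6 + 0.7Q = 43.0 - 2.2Q → Q* = 14.6207.
Between Q* and Q_m the wedge demand − SMC runs linearly from 0 to MEB(Q_m), so the loss is a triangle.
DWL = ½ × 3.5862 × 10.4000 = 18.6482.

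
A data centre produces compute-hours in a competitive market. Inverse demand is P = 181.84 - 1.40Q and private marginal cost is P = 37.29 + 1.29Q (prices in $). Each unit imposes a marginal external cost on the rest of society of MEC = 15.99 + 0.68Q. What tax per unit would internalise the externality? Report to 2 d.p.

tax = $41.93 per unit

Social marginal cost = private MC + MEC = 53.28 + 1.97Q.
Set SMC = demand: 53.28 + 1.97Q = 181.84 - 1.40Q → Q* = 38.1484.
The Pigouvian tax equals MEC at Q*: 15.99 + 0.68×38.1484 = 41.9309.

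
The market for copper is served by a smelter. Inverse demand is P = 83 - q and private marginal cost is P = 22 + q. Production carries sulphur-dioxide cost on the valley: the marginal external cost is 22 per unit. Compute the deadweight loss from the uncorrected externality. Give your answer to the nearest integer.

DWL = 121

Market equilibrium (private): 22 + q = 83 - q → q_m = 30.5000.
Social marginal cost = private MC + MEC = 44 + q.
Set SMC = demand: 44 + q = 83 - q → q* = 19.5000.
Between q* and q_m the wedge SMC − demand runs linearly from 0 to MEC(q_m), so the loss is a triangle.
DWL = ½ × 11.0000 × 22.0000 = 121.0000.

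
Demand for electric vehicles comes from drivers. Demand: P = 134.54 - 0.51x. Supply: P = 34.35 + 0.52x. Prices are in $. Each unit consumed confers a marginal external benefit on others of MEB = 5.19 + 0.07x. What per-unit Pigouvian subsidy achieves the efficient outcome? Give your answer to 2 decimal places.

Social marginal benefit = demand + MEB = 139.73 - 0.44x.
Set SMB = MC: 139.73 - 0.44x = 34.35 + 0.52x → x* = 109.7708.
The Pigouvian subsidy equals MEB at x*: 5.19 + 0.07×109.7708 = 12.8740.

subsidy = $12.87 per unit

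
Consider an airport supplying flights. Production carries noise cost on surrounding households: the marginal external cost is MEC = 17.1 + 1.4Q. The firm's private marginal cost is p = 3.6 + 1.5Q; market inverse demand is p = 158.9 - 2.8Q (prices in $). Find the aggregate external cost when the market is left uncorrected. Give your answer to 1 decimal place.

Market equilibrium (private): 3.6 + 1.5Q = 158.9 - 2.8Q → Q_m = 36.1163.
Total external cost = ∫₀^{Q_m} (17.1 + 1.4Q) dQ = 17.1×36.1163 + ½×1.4×36.1163² = 1530.6597.

$1530.7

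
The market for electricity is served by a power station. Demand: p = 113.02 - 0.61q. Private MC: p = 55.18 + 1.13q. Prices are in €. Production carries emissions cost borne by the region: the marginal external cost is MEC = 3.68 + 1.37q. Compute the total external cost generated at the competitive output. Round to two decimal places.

Market equilibrium (private): 55.18 + 1.13q = 113.02 - 0.61q → q_m = 33.2414.
Total external cost = ∫₀^{q_m} (3.68 + 1.37q) dq = 3.68×33.2414 + ½×1.37×33.2414² = 879.2470.

€879.25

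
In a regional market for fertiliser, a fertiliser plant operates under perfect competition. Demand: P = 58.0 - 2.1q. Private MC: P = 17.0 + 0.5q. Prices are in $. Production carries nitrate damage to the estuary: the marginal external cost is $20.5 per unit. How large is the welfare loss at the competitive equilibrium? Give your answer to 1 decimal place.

DWL = $80.8

Market equilibrium (private): 17.0 + 0.5q = 58.0 - 2.1q → q_m = 15.7692.
Social marginal cost = private MC + MEC = 37.5 + 0.5q.
Set SMC = demand: 37.5 + 0.5q = 58.0 - 2.1q → q* = 7.8846.
Height of the DWL triangle at q_m is SMC(q_m) − demand(q_m) = MEC(q_m) = 20.5000.
DWL = ½ × 7.8846 × 20.5000 = 80.8172.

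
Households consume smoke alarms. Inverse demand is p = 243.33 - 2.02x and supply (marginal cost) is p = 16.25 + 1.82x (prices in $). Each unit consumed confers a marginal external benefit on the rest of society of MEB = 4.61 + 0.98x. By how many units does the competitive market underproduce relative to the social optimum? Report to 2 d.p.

Market equilibrium (private): 16.25 + 1.82x = 243.33 - 2.02x → x_m = 59.1354.
Social marginal benefit = demand + MEB = 247.94 - 1.04x.
Set SMB = MC: 247.94 - 1.04x = 16.25 + 1.82x → x* = 81.0105.
Gap = |59.1354 − 81.0105| = 21.8751.

21.88 units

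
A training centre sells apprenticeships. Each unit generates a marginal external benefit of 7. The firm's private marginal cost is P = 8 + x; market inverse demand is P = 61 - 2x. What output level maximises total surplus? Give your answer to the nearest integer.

Social marginal cost = private MC − MEB = 1 + x.
Set SMC = demand: 1 + x = 61 - 2x → x* = 20.0000.

x* = 20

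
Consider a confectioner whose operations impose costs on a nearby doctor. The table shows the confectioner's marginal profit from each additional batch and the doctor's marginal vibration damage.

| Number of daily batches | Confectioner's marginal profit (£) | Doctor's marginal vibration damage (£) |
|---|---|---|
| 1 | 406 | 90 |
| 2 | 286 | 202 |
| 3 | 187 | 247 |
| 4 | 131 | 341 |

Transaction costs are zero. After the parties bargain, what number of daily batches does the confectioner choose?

Bargaining reaches the level where marginal profit last exceeds marginal vibration damage.
That holds through level 2 (286 ≥ 202) but not at 3 (187 < 247).

2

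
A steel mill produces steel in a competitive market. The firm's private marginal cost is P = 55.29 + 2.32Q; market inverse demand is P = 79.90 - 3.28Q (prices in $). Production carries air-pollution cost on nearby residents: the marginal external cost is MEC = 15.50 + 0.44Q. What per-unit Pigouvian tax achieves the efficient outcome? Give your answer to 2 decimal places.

tax = $16.16 per unit

Social marginal cost = private MC + MEC = 70.79 + 2.76Q.
Set SMC = demand: 70.79 + 2.76Q = 79.90 - 3.28Q → Q* = 1.5083.
The Pigouvian tax equals MEC at Q*: 15.50 + 0.44×1.5083 = 16.1637.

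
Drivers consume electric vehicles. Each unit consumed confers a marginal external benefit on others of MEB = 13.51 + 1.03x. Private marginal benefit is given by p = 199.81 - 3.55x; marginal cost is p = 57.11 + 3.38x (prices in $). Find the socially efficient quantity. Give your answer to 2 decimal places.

x* = 26.48

Social marginal benefit = demand + MEB = 213.32 - 2.52x.
Set SMB = MC: 213.32 - 2.52x = 57.11 + 3.38x → x* = 26.4763.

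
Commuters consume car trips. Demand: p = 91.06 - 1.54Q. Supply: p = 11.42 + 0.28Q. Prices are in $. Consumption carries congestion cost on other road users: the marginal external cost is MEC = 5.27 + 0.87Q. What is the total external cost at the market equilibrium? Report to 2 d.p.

Market equilibrium (private): 11.42 + 0.28Q = 91.06 - 1.54Q → Q_m = 43.7582.
Total external cost = ∫₀^{Q_m} (5.27 + 0.87Q) dQ = 5.27×43.7582 + ½×0.87×43.7582² = 1063.5350.

$1063.54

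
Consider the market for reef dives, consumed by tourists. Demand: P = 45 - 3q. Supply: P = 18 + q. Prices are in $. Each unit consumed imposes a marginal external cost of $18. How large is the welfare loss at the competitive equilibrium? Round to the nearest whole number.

DWL = $41

Market equilibrium (private): 18 + q = 45 - 3q → q_m = 6.7500.
Social marginal benefit = demand − MEC = 27 - 3q.
Set SMB = MC: 27 - 3q = 18 + q → q* = 2.2500.
The loss is the area between SMB and MC from q* to q_m; with linear curves that's a triangle of height MEC(q_m).
DWL = ½ × 4.5000 × 18.0000 = 40.5000.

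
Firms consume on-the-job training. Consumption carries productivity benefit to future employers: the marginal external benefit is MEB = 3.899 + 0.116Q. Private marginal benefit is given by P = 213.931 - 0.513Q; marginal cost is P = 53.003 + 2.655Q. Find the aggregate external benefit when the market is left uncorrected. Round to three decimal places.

Market equilibrium (private): 53.003 + 2.655Q = 213.931 - 0.513Q → Q_m = 50.7980.
Total external benefit = ∫₀^{Q_m} (3.899 + 0.116Q) dQ = 3.899×50.7980 + ½×0.116×50.7980² = 347.7267.

347.727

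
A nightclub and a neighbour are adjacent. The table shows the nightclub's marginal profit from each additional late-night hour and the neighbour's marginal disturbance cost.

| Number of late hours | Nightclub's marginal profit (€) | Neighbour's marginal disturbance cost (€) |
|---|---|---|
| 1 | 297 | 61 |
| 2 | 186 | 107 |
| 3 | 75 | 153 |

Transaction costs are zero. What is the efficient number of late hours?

Bargaining reaches the level where marginal profit last exceeds marginal disturbance cost.
That holds through level 2 (186 ≥ 107) but not at 3 (75 < 153).

2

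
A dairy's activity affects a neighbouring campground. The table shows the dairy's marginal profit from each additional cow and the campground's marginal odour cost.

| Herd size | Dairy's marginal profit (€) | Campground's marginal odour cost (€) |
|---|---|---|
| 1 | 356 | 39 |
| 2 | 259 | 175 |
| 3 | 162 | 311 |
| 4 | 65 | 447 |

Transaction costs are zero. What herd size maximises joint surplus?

2

Bargaining reaches the level where marginal profit last exceeds marginal odour cost.
That holds through level 2 (259 ≥ 175) but not at 3 (162 < 311).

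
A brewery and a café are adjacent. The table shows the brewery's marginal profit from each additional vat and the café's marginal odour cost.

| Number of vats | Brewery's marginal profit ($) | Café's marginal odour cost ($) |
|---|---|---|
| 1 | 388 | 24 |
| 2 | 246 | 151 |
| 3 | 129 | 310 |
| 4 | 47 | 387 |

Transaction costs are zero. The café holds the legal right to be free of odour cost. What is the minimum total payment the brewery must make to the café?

$175

Efficient level: marginal profit ≥ marginal odour cost through level 2, so k* = 2.
With the café holding the right, the brewery must at least compensate total damage at k*: 24 + 151 = 175.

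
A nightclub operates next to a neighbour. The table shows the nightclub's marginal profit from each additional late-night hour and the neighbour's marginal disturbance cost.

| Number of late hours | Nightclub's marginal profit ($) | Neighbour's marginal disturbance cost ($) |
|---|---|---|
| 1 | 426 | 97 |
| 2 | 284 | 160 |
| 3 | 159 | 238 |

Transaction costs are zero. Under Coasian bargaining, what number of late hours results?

2

Bargaining reaches the level where marginal profit last exceeds marginal disturbance cost.
That holds through level 2 (284 ≥ 160) but not at 3 (159 < 238).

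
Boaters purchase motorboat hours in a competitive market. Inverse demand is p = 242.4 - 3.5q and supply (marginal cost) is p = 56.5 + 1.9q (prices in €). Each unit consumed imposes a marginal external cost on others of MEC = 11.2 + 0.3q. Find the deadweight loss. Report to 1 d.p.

DWL = €40.7

Market equilibrium (private): 56.5 + 1.9q = 242.4 - 3.5q → q_m = 34.4259.
Social marginal benefit = demand − MEC = 231.2 - 3.8q.
Set SMB = MC: 231.2 - 3.8q = 56.5 + 1.9q → q* = 30.6491.
Between q* and q_m the wedge MC − SMB runs linearly from 0 to MEC(q_m), so the loss is a triangle.
DWL = ½ × 3.7768 × 21.5278 = 40.6531.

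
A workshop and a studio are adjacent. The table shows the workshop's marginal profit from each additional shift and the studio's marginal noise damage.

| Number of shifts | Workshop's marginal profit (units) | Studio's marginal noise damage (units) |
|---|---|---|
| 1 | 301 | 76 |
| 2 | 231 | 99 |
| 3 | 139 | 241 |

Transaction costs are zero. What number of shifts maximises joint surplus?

Bargaining reaches the level where marginal profit last exceeds marginal noise damage.
That holds through level 2 (231 ≥ 99) but not at 3 (139 < 241).

2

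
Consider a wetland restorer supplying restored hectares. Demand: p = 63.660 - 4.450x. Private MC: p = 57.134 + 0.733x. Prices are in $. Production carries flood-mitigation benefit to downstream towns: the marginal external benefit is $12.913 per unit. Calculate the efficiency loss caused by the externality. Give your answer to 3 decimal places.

DWL = $16.086

Market equilibrium (private): 57.134 + 0.733x = 63.660 - 4.450x → x_m = 1.2591.
Social marginal cost = private MC − MEB = 44.221 + 0.733x.
Set SMC = demand: 44.221 + 0.733x = 63.660 - 4.450x → x* = 3.7505.
Height of the DWL triangle at x_m is demand(x_m) − SMC(x_m) = MEB(x_m) = 12.9130.
DWL = ½ × 2.4914 × 12.9130 = 16.0857.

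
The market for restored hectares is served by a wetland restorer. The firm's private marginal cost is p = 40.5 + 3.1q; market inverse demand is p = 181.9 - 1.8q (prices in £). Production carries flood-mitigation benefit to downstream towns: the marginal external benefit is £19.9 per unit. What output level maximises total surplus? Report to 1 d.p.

Social marginal cost = private MC − MEB = 20.6 + 3.1q.
Set SMC = demand: 20.6 + 3.1q = 181.9 - 1.8q → q* = 32.9184.

q* = 32.9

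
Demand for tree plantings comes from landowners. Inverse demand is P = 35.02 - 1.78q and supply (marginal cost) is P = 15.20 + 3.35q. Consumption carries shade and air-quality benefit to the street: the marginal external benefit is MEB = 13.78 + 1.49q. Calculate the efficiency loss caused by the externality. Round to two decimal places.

DWL = 52.43

Market equilibrium (private): 15.20 + 3.35q = 35.02 - 1.78q → q_m = 3.8635.
Social marginal benefit = demand + MEB = 48.80 - 0.29q.
Set SMB = MC: 48.80 - 0.29q = 15.20 + 3.35q → q* = 9.2308.
Between q* and q_m the wedge SMB − MC runs linearly from 0 to MEB(q_m), so the loss is a triangle.
DWL = ½ × 5.3673 × 19.5367 = 52.4297.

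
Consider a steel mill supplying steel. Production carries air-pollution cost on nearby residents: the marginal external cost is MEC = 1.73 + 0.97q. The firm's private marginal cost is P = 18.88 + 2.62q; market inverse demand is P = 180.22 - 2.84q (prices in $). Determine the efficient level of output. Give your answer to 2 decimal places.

q* = 24.82

Social marginal cost = private MC + MEC = 20.61 + 3.59q.
Set SMC = demand: 20.61 + 3.59q = 180.22 - 2.84q → q* = 24.8227.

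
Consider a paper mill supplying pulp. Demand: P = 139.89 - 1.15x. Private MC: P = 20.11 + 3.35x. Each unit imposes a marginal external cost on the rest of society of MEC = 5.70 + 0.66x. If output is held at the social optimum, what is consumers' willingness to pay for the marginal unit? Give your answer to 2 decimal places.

P = 114.47

Social marginal cost = private MC + MEC = 25.81 + 4.01x.
Set SMC = demand: 25.81 + 4.01x = 139.89 - 1.15x → x* = 22.1085.
Consumer price on the demand curve at x*: 139.89 − 1.15×22.1085 = 114.4652.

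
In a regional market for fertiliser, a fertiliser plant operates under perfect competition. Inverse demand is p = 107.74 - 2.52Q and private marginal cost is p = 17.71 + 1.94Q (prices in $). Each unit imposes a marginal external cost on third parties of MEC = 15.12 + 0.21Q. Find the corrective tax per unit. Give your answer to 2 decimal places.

tax = $18.49 per unit

Social marginal cost = private MC + MEC = 32.83 + 2.15Q.
Set SMC = demand: 32.83 + 2.15Q = 107.74 - 2.52Q → Q* = 16.0407.
The Pigouvian tax equals MEC at Q*: 15.12 + 0.21×16.0407 = 18.4885.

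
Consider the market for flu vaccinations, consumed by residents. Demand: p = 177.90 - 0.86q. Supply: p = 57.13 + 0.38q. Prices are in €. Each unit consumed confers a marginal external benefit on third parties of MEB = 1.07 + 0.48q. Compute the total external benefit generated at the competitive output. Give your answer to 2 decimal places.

€2380.81

Market equilibrium (private): 57.13 + 0.38q = 177.90 - 0.86q → q_m = 97.3952.
Total external benefit = ∫₀^{q_m} (1.07 + 0.48q) dq = 1.07×97.3952 + ½×0.48×97.3952² = 2380.8109.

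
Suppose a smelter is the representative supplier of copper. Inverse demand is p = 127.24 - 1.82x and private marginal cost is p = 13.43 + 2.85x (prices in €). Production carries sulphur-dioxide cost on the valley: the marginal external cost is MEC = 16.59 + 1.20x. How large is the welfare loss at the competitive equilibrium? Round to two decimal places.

DWL = €178.94

Market equilibrium (private): 13.43 + 2.85x = 127.24 - 1.82x → x_m = 24.3704.
Social marginal cost = private MC + MEC = 30.02 + 4.05x.
Set SMC = demand: 30.02 + 4.05x = 127.24 - 1.82x → x* = 16.5622.
The loss is the area between SMC and demand from x* to x_m; with linear curves that's a triangle of height MEC(x_m).
DWL = ½ × 7.8082 × 45.8345 = 178.9425.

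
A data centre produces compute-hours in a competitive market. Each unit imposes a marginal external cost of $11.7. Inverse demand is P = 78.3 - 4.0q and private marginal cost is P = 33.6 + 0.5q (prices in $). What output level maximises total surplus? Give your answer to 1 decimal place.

q* = 7.3

Social marginal cost = private MC + MEC = 45.3 + 0.5q.
Set SMC = demand: 45.3 + 0.5q = 78.3 - 4.0q → q* = 7.3333.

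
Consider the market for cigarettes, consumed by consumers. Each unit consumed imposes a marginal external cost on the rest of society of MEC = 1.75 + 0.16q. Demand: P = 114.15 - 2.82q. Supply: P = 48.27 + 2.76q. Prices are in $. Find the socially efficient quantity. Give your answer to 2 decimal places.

q* = 11.17

Social marginal benefit = demand − MEC = 112.40 - 2.98q.
Set SMB = MC: 112.40 - 2.98q = 48.27 + 2.76q → q* = 11.1725.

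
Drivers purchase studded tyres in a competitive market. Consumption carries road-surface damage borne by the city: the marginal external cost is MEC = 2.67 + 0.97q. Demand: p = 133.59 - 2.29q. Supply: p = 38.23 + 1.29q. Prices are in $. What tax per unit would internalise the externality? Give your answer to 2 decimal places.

Social marginal benefit = demand − MEC = 130.92 - 3.26q.
Set SMB = MC: 130.92 - 3.26q = 38.23 + 1.29q → q* = 20.3714.
The Pigouvian tax equals MEC at q*: 2.67 + 0.97×20.3714 = 22.4303.

tax = $22.43 per unit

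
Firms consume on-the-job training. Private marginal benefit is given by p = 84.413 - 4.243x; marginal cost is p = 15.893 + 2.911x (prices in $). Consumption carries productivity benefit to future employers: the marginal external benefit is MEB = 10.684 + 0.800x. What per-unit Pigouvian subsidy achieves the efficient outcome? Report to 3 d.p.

subsidy = $20.656 per unit

Social marginal benefit = demand + MEB = 95.097 - 3.443x.
Set SMB = MC: 95.097 - 3.443x = 15.893 + 2.911x → x* = 12.4652.
The Pigouvian subsidy equals MEB at x*: 10.684 + 0.800×12.4652 = 20.6562.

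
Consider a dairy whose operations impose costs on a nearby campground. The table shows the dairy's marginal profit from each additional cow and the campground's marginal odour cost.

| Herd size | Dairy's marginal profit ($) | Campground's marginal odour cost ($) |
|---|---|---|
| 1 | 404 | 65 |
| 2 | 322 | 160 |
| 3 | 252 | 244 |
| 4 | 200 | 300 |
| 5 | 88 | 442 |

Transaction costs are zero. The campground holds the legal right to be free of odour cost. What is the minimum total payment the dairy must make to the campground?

$469

Efficient level: marginal profit ≥ marginal odour cost through level 3, so k* = 3.
With the campground holding the right, the dairy must at least compensate total damage at k*: 65 + 160 + 244 = 469.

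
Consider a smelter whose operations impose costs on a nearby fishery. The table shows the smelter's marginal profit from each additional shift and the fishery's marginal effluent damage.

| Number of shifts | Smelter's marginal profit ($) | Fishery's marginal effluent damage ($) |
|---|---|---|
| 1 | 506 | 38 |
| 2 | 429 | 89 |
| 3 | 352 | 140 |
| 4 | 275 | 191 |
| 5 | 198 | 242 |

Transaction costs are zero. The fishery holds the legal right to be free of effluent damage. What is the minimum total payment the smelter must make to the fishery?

Efficient level: marginal profit ≥ marginal effluent damage through level 4, so k* = 4.
With the fishery holding the right, the smelter must at least compensate total damage at k*: 38 + 89 + 140 + 191 = 458.

$458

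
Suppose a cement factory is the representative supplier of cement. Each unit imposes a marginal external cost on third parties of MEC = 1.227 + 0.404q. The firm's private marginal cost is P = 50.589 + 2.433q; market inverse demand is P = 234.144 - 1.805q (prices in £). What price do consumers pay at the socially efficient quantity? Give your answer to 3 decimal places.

P = £163.247

Social marginal cost = private MC + MEC = 51.816 + 2.837q.
Set SMC = demand: 51.816 + 2.837q = 234.144 - 1.805q → q* = 39.2779.
Consumer price on the demand curve at q*: 234.144 − 1.805×39.2779 = 163.2474.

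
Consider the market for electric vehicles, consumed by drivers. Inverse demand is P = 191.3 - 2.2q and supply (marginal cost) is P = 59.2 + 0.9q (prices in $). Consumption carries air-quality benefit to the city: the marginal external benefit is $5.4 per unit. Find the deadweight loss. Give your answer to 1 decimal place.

DWL = $4.7

Market equilibrium (private): 59.2 + 0.9q = 191.3 - 2.2q → q_m = 42.6129.
Social marginal benefit = demand + MEB = 196.7 - 2.2q.
Set SMB = MC: 196.7 - 2.2q = 59.2 + 0.9q → q* = 44.3548.
Between q* and q_m the wedge SMB − MC runs linearly from 0 to MEB(q_m), so the loss is a triangle.
DWL = ½ × 1.7419 × 5.4000 = 4.7031.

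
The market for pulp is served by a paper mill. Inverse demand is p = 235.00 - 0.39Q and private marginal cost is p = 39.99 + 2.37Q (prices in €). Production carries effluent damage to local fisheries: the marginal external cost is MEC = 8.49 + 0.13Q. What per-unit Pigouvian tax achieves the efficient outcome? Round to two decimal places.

Social marginal cost = private MC + MEC = 48.48 + 2.50Q.
Set SMC = demand: 48.48 + 2.50Q = 235.00 - 0.39Q → Q* = 64.5398.
The Pigouvian tax equals MEC at Q*: 8.49 + 0.13×64.5398 = 16.8802.

tax = €16.88 per unit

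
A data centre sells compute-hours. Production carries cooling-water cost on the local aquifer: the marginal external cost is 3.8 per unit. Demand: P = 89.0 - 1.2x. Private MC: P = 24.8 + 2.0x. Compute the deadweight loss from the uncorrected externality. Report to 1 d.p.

DWL = 2.3

Market equilibrium (private): 24.8 + 2.0x = 89.0 - 1.2x → x_m = 20.0625.
Social marginal cost = private MC + MEC = 28.6 + 2.0x.
Set SMC = demand: 28.6 + 2.0x = 89.0 - 1.2x → x* = 18.8750.
Height of the DWL triangle at x_m is SMC(x_m) − demand(x_m) = MEC(x_m) = 3.8000.
DWL = ½ × 1.1875 × 3.8000 = 2.2563.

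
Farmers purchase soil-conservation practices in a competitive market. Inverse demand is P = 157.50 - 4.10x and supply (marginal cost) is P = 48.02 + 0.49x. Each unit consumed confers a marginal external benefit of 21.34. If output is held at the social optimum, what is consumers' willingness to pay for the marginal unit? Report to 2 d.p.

Social marginal benefit = demand + MEB = 178.84 - 4.10x.
Set SMB = MC: 178.84 - 4.10x = 48.02 + 0.49x → x* = 28.5011.
Consumer price on the demand curve at x*: 157.50 − 4.10×28.5011 = 40.6455.

P = 40.65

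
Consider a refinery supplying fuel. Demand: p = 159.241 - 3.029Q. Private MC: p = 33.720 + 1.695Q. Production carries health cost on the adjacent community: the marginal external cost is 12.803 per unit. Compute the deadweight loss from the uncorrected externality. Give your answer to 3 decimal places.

Market equilibrium (private): 33.720 + 1.695Q = 159.241 - 3.029Q → Q_m = 26.5709.
Social marginal cost = private MC + MEC = 46.523 + 1.695Q.
Set SMC = demand: 46.523 + 1.695Q = 159.241 - 3.029Q → Q* = 23.8607.
The loss is the area between SMC and demand from Q* to Q_m; with linear curves that's a triangle of height MEC(Q_m).
DWL = ½ × 2.7102 × 12.8030 = 17.3493.

DWL = 17.349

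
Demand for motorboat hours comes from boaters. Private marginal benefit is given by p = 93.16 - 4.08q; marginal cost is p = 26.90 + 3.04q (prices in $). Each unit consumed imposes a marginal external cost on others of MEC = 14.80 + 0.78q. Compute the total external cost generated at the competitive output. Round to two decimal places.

$171.51

Market equilibrium (private): 26.90 + 3.04q = 93.16 - 4.08q → q_m = 9.3062.
Total external cost = ∫₀^{q_m} (14.80 + 0.78q) dq = 14.80×9.3062 + ½×0.78×9.3062² = 171.5078.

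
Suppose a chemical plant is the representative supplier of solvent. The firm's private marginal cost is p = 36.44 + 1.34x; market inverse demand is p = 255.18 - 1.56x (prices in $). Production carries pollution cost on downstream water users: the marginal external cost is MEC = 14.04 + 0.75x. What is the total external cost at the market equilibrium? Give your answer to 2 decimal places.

Market equilibrium (private): 36.44 + 1.34x = 255.18 - 1.56x → x_m = 75.4276.
Total external cost = ∫₀^{x_m} (14.04 + 0.75x) dx = 14.04×75.4276 + ½×0.75×75.4276² = 3192.4996.

$3192.50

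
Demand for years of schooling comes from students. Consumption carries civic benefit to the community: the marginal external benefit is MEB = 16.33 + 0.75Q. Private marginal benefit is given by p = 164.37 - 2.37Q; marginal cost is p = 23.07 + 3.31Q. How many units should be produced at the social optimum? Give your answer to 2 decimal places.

Social marginal benefit = demand + MEB = 180.70 - 1.62Q.
Set SMB = MC: 180.70 - 1.62Q = 23.07 + 3.31Q → Q* = 31.9736.

Q* = 31.97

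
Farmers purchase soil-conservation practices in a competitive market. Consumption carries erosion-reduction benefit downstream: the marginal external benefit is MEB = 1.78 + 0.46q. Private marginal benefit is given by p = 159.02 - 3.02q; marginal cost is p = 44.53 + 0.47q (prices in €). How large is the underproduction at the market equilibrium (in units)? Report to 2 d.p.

Market equilibrium (private): 44.53 + 0.47q = 159.02 - 3.02q → q_m = 32.8052.
Social marginal benefit = demand + MEB = 160.80 - 2.56q.
Set SMB = MC: 160.80 - 2.56q = 44.53 + 0.47q → q* = 38.3729.
Gap = |32.8052 − 38.3729| = 5.5677.

5.57 units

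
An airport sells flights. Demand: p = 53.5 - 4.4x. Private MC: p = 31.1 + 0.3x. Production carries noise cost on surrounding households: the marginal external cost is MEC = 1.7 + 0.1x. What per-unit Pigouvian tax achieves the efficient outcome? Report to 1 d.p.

Social marginal cost = private MC + MEC = 32.8 + 0.4x.
Set SMC = demand: 32.8 + 0.4x = 53.5 - 4.4x → x* = 4.3125.
The Pigouvian tax equals MEC at x*: 1.7 + 0.1×4.3125 = 2.1313.

tax = 2.1 per unit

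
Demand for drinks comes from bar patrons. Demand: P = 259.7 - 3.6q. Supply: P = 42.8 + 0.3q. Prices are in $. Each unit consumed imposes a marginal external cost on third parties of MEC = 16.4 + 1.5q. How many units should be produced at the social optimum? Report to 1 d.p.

Social marginal benefit = demand − MEC = 243.3 - 5.1q.
Set SMB = MC: 243.3 - 5.1q = 42.8 + 0.3q → q* = 37.1296.

q* = 37.1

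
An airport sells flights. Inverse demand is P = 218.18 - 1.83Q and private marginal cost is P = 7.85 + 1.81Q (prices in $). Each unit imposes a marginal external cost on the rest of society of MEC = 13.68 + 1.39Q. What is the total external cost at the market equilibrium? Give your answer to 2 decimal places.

$3110.99

Market equilibrium (private): 7.85 + 1.81Q = 218.18 - 1.83Q → Q_m = 57.7830.
Total external cost = ∫₀^{Q_m} (13.68 + 1.39Q) dQ = 13.68×57.7830 + ½×1.39×57.7830² = 3110.9896.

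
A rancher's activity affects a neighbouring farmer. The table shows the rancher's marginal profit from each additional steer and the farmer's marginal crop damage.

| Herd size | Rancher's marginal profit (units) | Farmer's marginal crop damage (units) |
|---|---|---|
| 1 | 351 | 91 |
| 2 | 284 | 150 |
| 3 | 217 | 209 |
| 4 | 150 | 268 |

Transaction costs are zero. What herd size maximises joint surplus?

Bargaining reaches the level where marginal profit last exceeds marginal crop damage.
That holds through level 3 (217 ≥ 209) but not at 4 (150 < 268).

3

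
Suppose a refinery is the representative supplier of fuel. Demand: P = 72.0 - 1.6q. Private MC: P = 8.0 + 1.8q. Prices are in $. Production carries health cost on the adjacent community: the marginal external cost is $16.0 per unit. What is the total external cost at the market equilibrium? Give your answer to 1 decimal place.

$301.2

Market equilibrium (private): 8.0 + 1.8q = 72.0 - 1.6q → q_m = 18.8235.
Total external cost = MEC × q_m = 16.0 × 18.8235 = 301.1760.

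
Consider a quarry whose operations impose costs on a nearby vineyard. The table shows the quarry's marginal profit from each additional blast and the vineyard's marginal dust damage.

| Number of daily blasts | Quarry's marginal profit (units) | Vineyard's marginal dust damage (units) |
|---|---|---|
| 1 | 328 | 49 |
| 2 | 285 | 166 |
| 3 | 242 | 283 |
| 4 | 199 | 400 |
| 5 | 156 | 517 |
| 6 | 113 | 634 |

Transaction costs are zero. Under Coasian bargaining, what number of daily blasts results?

Bargaining reaches the level where marginal profit last exceeds marginal dust damage.
That holds through level 2 (285 ≥ 166) but not at 3 (242 < 283).

2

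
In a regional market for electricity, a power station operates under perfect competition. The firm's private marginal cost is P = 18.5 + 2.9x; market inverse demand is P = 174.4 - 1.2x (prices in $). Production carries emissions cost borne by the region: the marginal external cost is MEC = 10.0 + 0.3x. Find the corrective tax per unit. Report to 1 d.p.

tax = $19.9 per unit

Social marginal cost = private MC + MEC = 28.5 + 3.2x.
Set SMC = demand: 28.5 + 3.2x = 174.4 - 1.2x → x* = 33.1591.
The Pigouvian tax equals MEC at x*: 10.0 + 0.3×33.1591 = 19.9477.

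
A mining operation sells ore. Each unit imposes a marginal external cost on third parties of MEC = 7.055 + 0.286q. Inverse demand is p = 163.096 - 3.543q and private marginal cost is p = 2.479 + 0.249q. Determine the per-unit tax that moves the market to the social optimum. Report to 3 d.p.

tax = 17.825 per unit

Social marginal cost = private MC + MEC = 9.534 + 0.535q.
Set SMC = demand: 9.534 + 0.535q = 163.096 - 3.543q → q* = 37.6562.
The Pigouvian tax equals MEC at q*: 7.055 + 0.286×37.6562 = 17.8247.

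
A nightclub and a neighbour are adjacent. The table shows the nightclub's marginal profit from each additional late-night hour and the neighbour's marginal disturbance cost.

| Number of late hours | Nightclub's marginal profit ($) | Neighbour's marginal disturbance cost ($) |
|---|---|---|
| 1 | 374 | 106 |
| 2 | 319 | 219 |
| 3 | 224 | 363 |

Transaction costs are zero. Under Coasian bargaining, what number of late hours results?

2

Bargaining reaches the level where marginal profit last exceeds marginal disturbance cost.
That holds through level 2 (319 ≥ 219) but not at 3 (224 < 363).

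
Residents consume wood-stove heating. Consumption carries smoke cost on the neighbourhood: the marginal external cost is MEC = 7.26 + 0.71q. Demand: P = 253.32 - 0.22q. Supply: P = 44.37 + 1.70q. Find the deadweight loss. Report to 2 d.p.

DWL = 1358.36

Market equilibrium (private): 44.37 + 1.70q = 253.32 - 0.22q → q_m = 108.8281.
Social marginal benefit = demand − MEC = 246.06 - 0.93q.
Set SMB = MC: 246.06 - 0.93q = 44.37 + 1.70q → q* = 76.6882.
The loss is the area between SMB and MC from q* to q_m; with linear curves that's a triangle of height MEC(q_m).
DWL = ½ × 32.1399 × 84.5280 = 1358.3607.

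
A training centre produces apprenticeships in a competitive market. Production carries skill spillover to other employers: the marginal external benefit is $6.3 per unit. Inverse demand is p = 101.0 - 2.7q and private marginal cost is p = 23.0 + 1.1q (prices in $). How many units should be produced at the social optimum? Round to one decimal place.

Social marginal cost = private MC − MEB = 16.7 + 1.1q.
Set SMC = demand: 16.7 + 1.1q = 101.0 - 2.7q → q* = 22.1842.

q* = 22.2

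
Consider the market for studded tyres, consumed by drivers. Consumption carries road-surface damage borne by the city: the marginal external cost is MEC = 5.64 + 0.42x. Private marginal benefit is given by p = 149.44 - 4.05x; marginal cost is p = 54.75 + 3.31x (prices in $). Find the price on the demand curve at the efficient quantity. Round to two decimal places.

P = $103.08

Social marginal benefit = demand − MEC = 143.80 - 4.47x.
Set SMB = MC: 143.80 - 4.47x = 54.75 + 3.31x → x* = 11.4460.
Consumer price on the demand curve at x*: 149.44 − 4.05×11.4460 = 103.0837.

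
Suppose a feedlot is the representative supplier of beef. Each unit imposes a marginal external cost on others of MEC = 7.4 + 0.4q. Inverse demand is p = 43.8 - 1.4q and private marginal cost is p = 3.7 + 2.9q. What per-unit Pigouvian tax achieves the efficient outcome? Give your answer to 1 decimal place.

tax = 10.2 per unit

Social marginal cost = private MC + MEC = 11.1 + 3.3q.
Set SMC = demand: 11.1 + 3.3q = 43.8 - 1.4q → q* = 6.9574.
The Pigouvian tax equals MEC at q*: 7.4 + 0.4×6.9574 = 10.1830.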